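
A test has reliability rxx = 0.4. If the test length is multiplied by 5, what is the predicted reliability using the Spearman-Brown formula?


r_new = (n * rxx) / (1 + (n-1) * rxx)
r_new = (5 * 0.4) / (1 + 4 * 0.4)
r_new = 2.0 / 2.6
r_new = 0.7692

0.7692


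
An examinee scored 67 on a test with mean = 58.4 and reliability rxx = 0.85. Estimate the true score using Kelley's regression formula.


T_est = rxx * X + (1 - rxx) * mean
T_est = 0.85 * 67 + 0.15 * 58.4
T_est = 56.95 + 8.76
T_est = 65.71

65.71


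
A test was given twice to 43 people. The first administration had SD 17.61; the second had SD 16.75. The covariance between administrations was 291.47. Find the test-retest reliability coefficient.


r = cov(X,Y) / (SD_X * SD_Y)
r = 291.47 / (17.61 * 16.75)
r = 291.47 / 294.9675
r = 0.9881

0.9881


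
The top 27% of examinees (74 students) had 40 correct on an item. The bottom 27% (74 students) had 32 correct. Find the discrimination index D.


p_upper = 40/74 = 0.5405
p_lower = 32/74 = 0.4324
D = 0.5405 - 0.4324 = 0.1081

0.1081


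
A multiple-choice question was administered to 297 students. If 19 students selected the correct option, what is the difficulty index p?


Item difficulty p = number correct / total examinees
p = 19 / 297
p = 0.064

0.064


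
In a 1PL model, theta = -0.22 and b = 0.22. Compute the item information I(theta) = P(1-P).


P = 1/(1+exp(-(-0.22-0.22))) = 0.3917
I = P*(1-P) = 0.3917 * 0.6083
I = 0.2383

0.2383


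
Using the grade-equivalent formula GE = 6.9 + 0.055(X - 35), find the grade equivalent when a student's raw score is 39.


raw - median = 39 - 35 = 4
slope * diff = 0.055 * 4 = 0.22
GE = 6.9 + 0.22
GE = 7.12

7.12


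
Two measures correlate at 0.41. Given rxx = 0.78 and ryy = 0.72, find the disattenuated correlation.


r_corrected = rxy / sqrt(rxx * ryy)
= 0.41 / sqrt(0.78 * 0.72)
= 0.41 / sqrt(0.5616)
= 0.41 / 0.7494
r_corrected = 0.5471

0.5471


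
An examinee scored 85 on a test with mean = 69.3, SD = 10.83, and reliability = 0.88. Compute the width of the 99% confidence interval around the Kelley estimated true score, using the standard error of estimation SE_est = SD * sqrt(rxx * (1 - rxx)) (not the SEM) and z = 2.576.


True score estimate = 0.88*85 + 0.12*69.3 = 83.116
SE_est = SD * sqrt(rxx * (1 - rxx)) = 10.83 * sqrt(0.88 * 0.12) = 10.83 * sqrt(0.1056) = 3.519333
CI = T_est +/- z * SE_est, so width = 2 * z * SE_est = 2 * 2.576 * 3.519333
Width = 18.1316

18.1316


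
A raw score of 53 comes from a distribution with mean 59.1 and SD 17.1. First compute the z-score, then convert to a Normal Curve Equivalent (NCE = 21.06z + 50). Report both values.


z = (X - mean) / SD = (53 - 59.1) / 17.1
z = -6.1 / 17.1
z = -0.3567
NCE = NCE = 21.06z + 50
Carry z at full precision (z = -6.1 / 17.1) into the conversion:
NCE = 21.06 * (-6.1 / 17.1) + 50 = -128.466 / 17.1 + 50
NCE = -7.5126 + 50
NCE = 42.4874

42.4874


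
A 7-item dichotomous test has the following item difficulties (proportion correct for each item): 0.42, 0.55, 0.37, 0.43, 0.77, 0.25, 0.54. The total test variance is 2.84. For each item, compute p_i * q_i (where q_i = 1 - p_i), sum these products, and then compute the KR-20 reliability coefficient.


For each item, compute p_i * q_i:
  Item 1: 0.42 * 0.58 = 0.2436
  Item 2: 0.55 * 0.45 = 0.2475
  Item 3: 0.37 * 0.63 = 0.2331
  Item 4: 0.43 * 0.57 = 0.2451
  Item 5: 0.77 * 0.23 = 0.1771
  Item 6: 0.25 * 0.75 = 0.1875
  Item 7: 0.54 * 0.46 = 0.2484
Sum(p_i * q_i) = 0.2436 + 0.2475 + 0.2331 + 0.2451 + 0.1771 + 0.1875 + 0.2484 = 1.5823
KR-20 = (k/(k-1)) * (1 - Sum(p_i*q_i) / Var_total)
= (7/6) * (1 - 1.5823/2.84)
= 1.1667 * 0.4429
KR-20 = 0.5167

0.5167


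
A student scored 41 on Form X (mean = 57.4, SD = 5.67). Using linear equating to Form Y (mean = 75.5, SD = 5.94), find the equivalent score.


slope = SD_Y / SD_X = 5.94 / 5.67 ~ 1.0476
intercept = mean_Y - slope * mean_X = 75.5 - (5.94 / 5.67) * 57.4 ~ 15.3667
Y = slope * X + intercept. To avoid rounding drift from the rounded slope/intercept, evaluate the equivalent form Y = mean_Y + SD_Y * (X - mean_X) / SD_X at full precision:
Y = 75.5 + 5.94 * (41 - 57.4) / 5.67
Y = 75.5 - 5.94 * 16.4 / 5.67
Y = 75.5 - 97.416 / 5.67
Y = 75.5 - 17.181
Y = 58.319

58.319


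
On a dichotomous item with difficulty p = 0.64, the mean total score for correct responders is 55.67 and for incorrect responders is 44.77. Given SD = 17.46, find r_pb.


q = 1 - p = 0.36
rpb = ((M1 - M0) / SD) * sqrt(p * q)
rpb = ((55.67 - 44.77) / 17.46) * sqrt(0.64 * 0.36)
rpb = 0.2997

0.2997


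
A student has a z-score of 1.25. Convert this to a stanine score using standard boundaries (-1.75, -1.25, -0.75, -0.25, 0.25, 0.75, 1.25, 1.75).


Stanine boundaries: [-1.75, -1.25, -0.75, -0.25, 0.25, 0.75, 1.25, 1.75]
z = 1.25
Check each boundary:
  z >= -1.75 -> could be stanine 2
  z >= -1.25 -> could be stanine 3
  z >= -0.75 -> could be stanine 4
  z >= -0.25 -> could be stanine 5
  z >= 0.25 -> could be stanine 6
  z >= 0.75 -> could be stanine 7
  z >= 1.25 -> could be stanine 8
  z < 1.75
Highest qualifying boundary gives stanine = 8

8


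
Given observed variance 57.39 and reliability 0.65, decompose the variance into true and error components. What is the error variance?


var_true = rxx * var_obs = 0.65 * 57.39 = 37.3035
var_error = var_obs - var_true
var_error = 57.39 - 37.3035
var_error = 20.0865

20.0865


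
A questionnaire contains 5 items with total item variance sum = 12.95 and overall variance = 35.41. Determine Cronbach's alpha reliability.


alpha = (k/(k-1)) * (1 - sum(si^2)/s_total^2)
= (5/4) * (1 - 12.95/35.41)
alpha = 0.7929

0.7929


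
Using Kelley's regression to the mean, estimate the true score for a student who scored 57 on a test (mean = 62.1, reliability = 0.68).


T_est = rxx * X + (1 - rxx) * mean
T_est = 0.68 * 57 + 0.32 * 62.1
T_est = 38.76 + 19.872
T_est = 58.632

58.632


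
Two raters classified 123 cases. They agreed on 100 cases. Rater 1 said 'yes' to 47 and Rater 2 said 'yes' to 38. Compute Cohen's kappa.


P_o = 100/123 = 0.813008
P_e = (47*38 + 76*85) / 15129 = 0.545046
kappa = (P_o - P_e) / (1 - P_e)
kappa = (0.813008 - 0.545046) / (1 - 0.545046)
kappa = 0.589

0.589


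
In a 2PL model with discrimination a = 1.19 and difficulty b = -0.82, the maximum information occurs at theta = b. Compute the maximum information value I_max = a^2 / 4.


For 2PL, max info at theta = b = -0.82
I_max = a^2 / 4 = 1.19^2 / 4
= 1.4161 / 4
I_max = 0.354

0.354


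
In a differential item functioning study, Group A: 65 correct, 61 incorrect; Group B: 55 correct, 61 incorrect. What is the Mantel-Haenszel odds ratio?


Odds_A = 65/61 = 1.0656
Odds_B = 55/61 = 0.9016
OR = Odds_A / Odds_B = 1.0656 / 0.9016
Exactly, OR = (65 * 61) / (61 * 55) = 3965 / 3355
OR = 1.1818

1.1818


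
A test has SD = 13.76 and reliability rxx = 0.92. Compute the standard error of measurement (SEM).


SEM = SD * sqrt(1 - rxx)
SEM = 13.76 * sqrt(1 - 0.92)
SEM = 13.76 * sqrt(0.08) = 13.76 * 0.282843
SEM = 3.8919

3.8919


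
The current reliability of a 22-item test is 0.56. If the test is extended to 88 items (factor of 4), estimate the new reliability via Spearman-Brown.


r_new = (n * rxx) / (1 + (n-1) * rxx)
r_new = (4 * 0.56) / (1 + 3 * 0.56)
r_new = 2.24 / 2.68
r_new = 0.8358

0.8358


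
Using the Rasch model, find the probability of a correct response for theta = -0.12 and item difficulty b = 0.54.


theta - b = -0.12 - 0.54 = -0.66
exp(-(theta - b)) = exp(0.66) = 1.9348
P = 1 / (1 + 1.9348)
P = 0.3407

0.3407


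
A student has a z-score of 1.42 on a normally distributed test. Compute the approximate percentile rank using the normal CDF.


CDF(z) = 0.5 * (1 + erf(z/sqrt(2)))
erf(1.0041) = 0.8444
CDF = 0.9222
Percentile rank = 0.9222 * 100 = 92.22

92.22


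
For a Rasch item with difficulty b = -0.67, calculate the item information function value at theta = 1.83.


P = 1/(1+exp(-(1.83--0.67))) = 0.9241
I = P*(1-P) = 0.9241 * 0.0759
I = 0.0701

0.0701


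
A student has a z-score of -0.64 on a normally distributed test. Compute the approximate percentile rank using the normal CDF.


CDF(z) = 0.5 * (1 + erf(z/sqrt(2)))
erf(-0.4525) = -0.4778
CDF = 0.2611
Percentile rank = 0.2611 * 100 = 26.11

26.11


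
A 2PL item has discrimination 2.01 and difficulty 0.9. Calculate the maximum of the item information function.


For 2PL, max info at theta = b = 0.9
I_max = a^2 / 4 = 2.01^2 / 4
= 4.0401 / 4
I_max = 1.01

1.01


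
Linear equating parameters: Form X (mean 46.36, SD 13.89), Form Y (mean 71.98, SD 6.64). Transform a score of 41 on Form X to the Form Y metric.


slope = SD_Y / SD_X = 6.64 / 13.89 ~ 0.478
intercept = mean_Y - slope * mean_X = 71.98 - (6.64 / 13.89) * 46.36 ~ 49.818
Y = slope * X + intercept. To avoid rounding drift from the rounded slope/intercept, evaluate the equivalent form Y = mean_Y + SD_Y * (X - mean_X) / SD_X at full precision:
Y = 71.98 + 6.64 * (41 - 46.36) / 13.89
Y = 71.98 - 6.64 * 5.36 / 13.89
Y = 71.98 - 35.5904 / 13.89
Y = 71.98 - 2.5623
Y = 69.4177

69.4177


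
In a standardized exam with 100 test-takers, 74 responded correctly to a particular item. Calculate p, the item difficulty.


Item difficulty p = number correct / total examinees
p = 74 / 100
p = 0.74

0.74


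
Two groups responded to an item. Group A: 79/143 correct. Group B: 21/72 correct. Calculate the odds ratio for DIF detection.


Odds_A = 79/64 = 1.2344
Odds_B = 21/51 = 0.4118
OR = Odds_A / Odds_B = 1.2344 / 0.4118
Exactly, OR = (79 * 51) / (64 * 21) = 4029 / 1344
OR = 2.9978

2.9978


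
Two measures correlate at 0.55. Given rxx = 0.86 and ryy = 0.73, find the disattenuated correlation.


r_corrected = rxy / sqrt(rxx * ryy)
= 0.55 / sqrt(0.86 * 0.73)
= 0.55 / sqrt(0.6278)
= 0.55 / 0.792338
r_corrected = 0.6941

0.6941


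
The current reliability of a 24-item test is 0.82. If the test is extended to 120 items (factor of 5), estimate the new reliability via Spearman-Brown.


r_new = (n * rxx) / (1 + (n-1) * rxx)
r_new = (5 * 0.82) / (1 + 4 * 0.82)
r_new = 4.1 / 4.28
r_new = 0.9579

0.9579


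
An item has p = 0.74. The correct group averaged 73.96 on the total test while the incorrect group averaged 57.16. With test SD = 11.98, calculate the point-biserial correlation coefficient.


q = 1 - p = 0.26
rpb = ((M1 - M0) / SD) * sqrt(p * q)
rpb = ((73.96 - 57.16) / 11.98) * sqrt(0.74 * 0.26)
rpb = 0.6151

0.6151


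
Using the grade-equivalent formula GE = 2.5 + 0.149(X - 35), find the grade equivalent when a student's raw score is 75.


raw - median = 75 - 35 = 40
slope * diff = 0.149 * 40 = 5.96
GE = 2.5 + 5.96
GE = 8.46

8.46


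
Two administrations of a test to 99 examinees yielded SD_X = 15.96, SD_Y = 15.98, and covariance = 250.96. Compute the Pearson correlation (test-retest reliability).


r = cov(X,Y) / (SD_X * SD_Y)
r = 250.96 / (15.96 * 15.98)
r = 250.96 / 255.0408
r = 0.984

0.984


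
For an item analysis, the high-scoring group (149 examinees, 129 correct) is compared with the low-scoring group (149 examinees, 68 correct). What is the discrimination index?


p_upper = 129/149 = 0.8658
p_lower = 68/149 = 0.4564
D = 0.8658 - 0.4564 = 0.4094

0.4094


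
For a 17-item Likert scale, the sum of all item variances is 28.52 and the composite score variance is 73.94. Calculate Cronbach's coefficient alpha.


alpha = (k/(k-1)) * (1 - sum(si^2)/s_total^2)
= (17/16) * (1 - 28.52/73.94)
alpha = 0.6527

0.6527


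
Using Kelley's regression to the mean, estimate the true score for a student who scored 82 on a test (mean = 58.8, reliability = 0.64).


T_est = rxx * X + (1 - rxx) * mean
T_est = 0.64 * 82 + 0.36 * 58.8
T_est = 52.48 + 21.168
T_est = 73.648

73.648


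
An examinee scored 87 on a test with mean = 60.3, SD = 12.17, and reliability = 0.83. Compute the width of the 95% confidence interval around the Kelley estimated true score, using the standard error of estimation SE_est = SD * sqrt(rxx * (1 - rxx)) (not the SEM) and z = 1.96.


True score estimate = 0.83*87 + 0.17*60.3 = 82.461
SE_est = SD * sqrt(rxx * (1 - rxx)) = 12.17 * sqrt(0.83 * 0.17) = 12.17 * sqrt(0.1411) = 4.571451
CI = T_est +/- z * SE_est, so width = 2 * z * SE_est = 2 * 1.96 * 4.571451
Width = 17.9201

17.9201


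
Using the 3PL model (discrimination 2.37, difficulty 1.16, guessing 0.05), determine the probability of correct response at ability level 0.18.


logit = 2.37*(0.18 - 1.16) = -2.3226
P* = 1/(1 + exp(--2.3226)) = 0.0893
P = 0.05 + (1 - 0.05) * 0.0893
P = 0.1348

0.1348


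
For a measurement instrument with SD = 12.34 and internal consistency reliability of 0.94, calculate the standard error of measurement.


SEM = SD * sqrt(1 - rxx)
SEM = 12.34 * sqrt(1 - 0.94)
SEM = 12.34 * sqrt(0.06) = 12.34 * 0.244949
SEM = 3.0227

3.0227


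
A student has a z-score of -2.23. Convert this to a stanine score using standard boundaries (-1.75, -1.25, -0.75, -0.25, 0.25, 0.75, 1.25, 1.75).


Stanine boundaries: [-1.75, -1.25, -0.75, -0.25, 0.25, 0.75, 1.25, 1.75]
z = -2.23
Check each boundary:
  z < -1.75
  z < -1.25
  z < -0.75
  z < -0.25
  z < 0.25
  z < 0.75
  z < 1.25
  z < 1.75
Highest qualifying boundary gives stanine = 1

1


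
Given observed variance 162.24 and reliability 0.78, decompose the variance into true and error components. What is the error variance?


var_true = rxx * var_obs = 0.78 * 162.24 = 126.5472
var_error = var_obs - var_true
var_error = 162.24 - 126.5472
var_error = 35.6928

35.6928


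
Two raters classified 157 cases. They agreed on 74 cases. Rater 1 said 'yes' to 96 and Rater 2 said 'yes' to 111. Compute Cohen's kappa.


P_o = 74/157 = 0.471338
P_e = (96*111 + 61*46) / 24649 = 0.546148
kappa = (P_o - P_e) / (1 - P_e)
kappa = (0.471338 - 0.546148) / (1 - 0.546148)
kappa = -0.1648

-0.1648


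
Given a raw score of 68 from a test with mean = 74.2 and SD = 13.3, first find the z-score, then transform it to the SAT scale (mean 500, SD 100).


z = (X - mean) / SD = (68 - 74.2) / 13.3
z = -6.2 / 13.3
z = -0.4662
SAT-scale = SAT = 500 + 100z
Carry z at full precision (z = -6.2 / 13.3) into the conversion:
SAT-scale = 500 + 100 * (-6.2 / 13.3) = 500 + -620 / 13.3
SAT-scale = 500 + -46.6165
SAT-scale = 453.3835

453.3835


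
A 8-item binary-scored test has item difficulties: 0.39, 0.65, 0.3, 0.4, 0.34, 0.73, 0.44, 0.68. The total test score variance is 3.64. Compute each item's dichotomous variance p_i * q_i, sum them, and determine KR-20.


For each item, compute p_i * q_i:
  Item 1: 0.39 * 0.61 = 0.2379
  Item 2: 0.65 * 0.35 = 0.2275
  Item 3: 0.3 * 0.7 = 0.21
  Item 4: 0.4 * 0.6 = 0.24
  Item 5: 0.34 * 0.66 = 0.2244
  Item 6: 0.73 * 0.27 = 0.1971
  Item 7: 0.44 * 0.56 = 0.2464
  Item 8: 0.68 * 0.32 = 0.2176
Sum(p_i * q_i) = 0.2379 + 0.2275 + 0.21 + 0.24 + 0.2244 + 0.1971 + 0.2464 + 0.2176 = 1.8009
KR-20 = (k/(k-1)) * (1 - Sum(p_i*q_i) / Var_total)
= (8/7) * (1 - 1.8009/3.64)
= 1.1429 * 0.5052
KR-20 = 0.5774

0.5774


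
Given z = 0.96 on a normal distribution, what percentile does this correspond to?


CDF(z) = 0.5 * (1 + erf(z/sqrt(2)))
erf(0.6788) = 0.6629
CDF = 0.8315
Percentile rank = 0.8315 * 100 = 83.15

83.15


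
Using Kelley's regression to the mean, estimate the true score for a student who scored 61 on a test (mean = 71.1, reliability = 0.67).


T_est = rxx * X + (1 - rxx) * mean
T_est = 0.67 * 61 + 0.33 * 71.1
T_est = 40.87 + 23.463
T_est = 64.333

64.333


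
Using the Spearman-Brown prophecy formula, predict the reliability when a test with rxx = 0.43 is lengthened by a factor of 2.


r_new = (n * rxx) / (1 + (n-1) * rxx)
r_new = (2 * 0.43) / (1 + 1 * 0.43)
r_new = 0.86 / 1.43
r_new = 0.6014

0.6014


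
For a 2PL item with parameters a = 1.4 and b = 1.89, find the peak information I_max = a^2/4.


For 2PL, max info at theta = b = 1.89
I_max = a^2 / 4 = 1.4^2 / 4
= 1.96 / 4
I_max = 0.49

0.49


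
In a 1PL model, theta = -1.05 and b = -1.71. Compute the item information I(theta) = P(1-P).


P = 1/(1+exp(-(-1.05--1.71))) = 0.6593
I = P*(1-P) = 0.6593 * 0.3407
I = 0.2246

0.2246


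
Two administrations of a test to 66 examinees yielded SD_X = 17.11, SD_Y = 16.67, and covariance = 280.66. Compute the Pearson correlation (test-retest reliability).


r = cov(X,Y) / (SD_X * SD_Y)
r = 280.66 / (17.11 * 16.67)
r = 280.66 / 285.2237
r = 0.984

0.984


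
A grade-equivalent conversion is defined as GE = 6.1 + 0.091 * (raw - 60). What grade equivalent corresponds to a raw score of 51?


raw - median = 51 - 60 = -9
slope * diff = 0.091 * -9 = -0.819
GE = 6.1 + -0.819
GE = 5.281

5.281


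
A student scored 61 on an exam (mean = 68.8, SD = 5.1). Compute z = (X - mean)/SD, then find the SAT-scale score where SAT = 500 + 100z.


z = (X - mean) / SD = (61 - 68.8) / 5.1
z = -7.8 / 5.1
z = -1.5294
SAT-scale = SAT = 500 + 100z
Carry z at full precision (z = -7.8 / 5.1) into the conversion:
SAT-scale = 500 + 100 * (-7.8 / 5.1) = 500 + -780 / 5.1
SAT-scale = 500 + -152.9412
SAT-scale = 347.0588

347.0588


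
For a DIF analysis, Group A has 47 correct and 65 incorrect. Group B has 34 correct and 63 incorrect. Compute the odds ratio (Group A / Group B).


Odds_A = 47/65 = 0.7231
Odds_B = 34/63 = 0.5397
OR = Odds_A / Odds_B = 0.7231 / 0.5397
Exactly, OR = (47 * 63) / (65 * 34) = 2961 / 2210
OR = 1.3398

1.3398


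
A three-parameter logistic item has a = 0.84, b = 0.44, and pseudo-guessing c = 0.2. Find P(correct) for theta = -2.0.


logit = 0.84*(-2.0 - 0.44) = -2.0496
P* = 1/(1 + exp(--2.0496)) = 0.1141
P = 0.2 + (1 - 0.2) * 0.1141
P = 0.2913

0.2913


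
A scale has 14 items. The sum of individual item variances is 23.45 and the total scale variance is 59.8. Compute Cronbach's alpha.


alpha = (k/(k-1)) * (1 - sum(si^2)/s_total^2)
= (14/13) * (1 - 23.45/59.8)
alpha = 0.6546

0.6546


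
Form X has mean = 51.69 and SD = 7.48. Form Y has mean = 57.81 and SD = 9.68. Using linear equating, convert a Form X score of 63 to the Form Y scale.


slope = SD_Y / SD_X = 9.68 / 7.48 ~ 1.2941
intercept = mean_Y - slope * mean_X = 57.81 - (9.68 / 7.48) * 51.69 ~ -9.0829
Y = slope * X + intercept. To avoid rounding drift from the rounded slope/intercept, evaluate the equivalent form Y = mean_Y + SD_Y * (X - mean_X) / SD_X at full precision:
Y = 57.81 + 9.68 * (63 - 51.69) / 7.48
Y = 57.81 + 9.68 * 11.31 / 7.48
Y = 57.81 + 109.4808 / 7.48
Y = 57.81 + 14.6365
Y = 72.4465

72.4465


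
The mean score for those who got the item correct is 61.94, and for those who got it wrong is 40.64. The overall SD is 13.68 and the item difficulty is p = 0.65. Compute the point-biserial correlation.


q = 1 - p = 0.35
rpb = ((M1 - M0) / SD) * sqrt(p * q)
rpb = ((61.94 - 40.64) / 13.68) * sqrt(0.65 * 0.35)
rpb = 0.7427

0.7427


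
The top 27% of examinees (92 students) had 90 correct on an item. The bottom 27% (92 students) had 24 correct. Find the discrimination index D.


p_upper = 90/92 = 0.9783
p_lower = 24/92 = 0.2609
D = 0.9783 - 0.2609 = 0.7174

0.7174


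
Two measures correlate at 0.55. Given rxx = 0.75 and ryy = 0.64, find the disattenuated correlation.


r_corrected = rxy / sqrt(rxx * ryy)
= 0.55 / sqrt(0.75 * 0.64)
= 0.55 / sqrt(0.48)
= 0.55 / 0.69282
r_corrected = 0.7939

0.7939


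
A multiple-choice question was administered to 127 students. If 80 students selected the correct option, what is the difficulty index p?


Item difficulty p = number correct / total examinees
p = 80 / 127
p = 0.6299

0.6299


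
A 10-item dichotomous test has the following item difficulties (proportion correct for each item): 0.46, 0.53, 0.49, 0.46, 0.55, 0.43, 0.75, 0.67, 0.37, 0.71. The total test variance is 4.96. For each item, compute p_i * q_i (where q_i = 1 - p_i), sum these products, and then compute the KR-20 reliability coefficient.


For each item, compute p_i * q_i:
  Item 1: 0.46 * 0.54 = 0.2484
  Item 2: 0.53 * 0.47 = 0.2491
  Item 3: 0.49 * 0.51 = 0.2499
  Item 4: 0.46 * 0.54 = 0.2484
  Item 5: 0.55 * 0.45 = 0.2475
  Item 6: 0.43 * 0.57 = 0.2451
  Item 7: 0.75 * 0.25 = 0.1875
  Item 8: 0.67 * 0.33 = 0.2211
  Item 9: 0.37 * 0.63 = 0.2331
  Item 10: 0.71 * 0.29 = 0.2059
Sum(p_i * q_i) = 0.2484 + 0.2491 + 0.2499 + 0.2484 + 0.2475 + 0.2451 + 0.1875 + 0.2211 + 0.2331 + 0.2059 = 2.336
KR-20 = (k/(k-1)) * (1 - Sum(p_i*q_i) / Var_total)
= (10/9) * (1 - 2.336/4.96)
= 1.1111 * 0.529
KR-20 = 0.5878

0.5878


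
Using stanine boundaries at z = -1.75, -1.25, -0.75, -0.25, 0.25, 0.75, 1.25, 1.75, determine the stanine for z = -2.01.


Stanine boundaries: [-1.75, -1.25, -0.75, -0.25, 0.25, 0.75, 1.25, 1.75]
z = -2.01
Check each boundary:
  z < -1.75
  z < -1.25
  z < -0.75
  z < -0.25
  z < 0.25
  z < 0.75
  z < 1.25
  z < 1.75
Highest qualifying boundary gives stanine = 1

1


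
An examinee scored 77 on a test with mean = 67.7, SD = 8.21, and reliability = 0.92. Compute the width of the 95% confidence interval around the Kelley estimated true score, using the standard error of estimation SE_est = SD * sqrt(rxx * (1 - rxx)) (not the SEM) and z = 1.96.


True score estimate = 0.92*77 + 0.08*67.7 = 76.256
SE_est = SD * sqrt(rxx * (1 - rxx)) = 8.21 * sqrt(0.92 * 0.08) = 8.21 * sqrt(0.0736) = 2.227317
CI = T_est +/- z * SE_est, so width = 2 * z * SE_est = 2 * 1.96 * 2.227317
Width = 8.7311

8.7311


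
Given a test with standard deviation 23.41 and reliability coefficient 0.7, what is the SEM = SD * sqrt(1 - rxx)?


SEM = SD * sqrt(1 - rxx)
SEM = 23.41 * sqrt(1 - 0.7)
SEM = 23.41 * sqrt(0.3) = 23.41 * 0.547723
SEM = 12.8222

12.8222


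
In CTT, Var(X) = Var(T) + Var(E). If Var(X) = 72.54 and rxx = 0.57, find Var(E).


var_true = rxx * var_obs = 0.57 * 72.54 = 41.3478
var_error = var_obs - var_true
var_error = 72.54 - 41.3478
var_error = 31.1922

31.1922


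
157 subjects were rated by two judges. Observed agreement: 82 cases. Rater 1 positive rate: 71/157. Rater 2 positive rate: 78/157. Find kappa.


P_o = 82/157 = 0.522293
P_e = (71*78 + 86*79) / 24649 = 0.500304
kappa = (P_o - P_e) / (1 - P_e)
kappa = (0.522293 - 0.500304) / (1 - 0.500304)
kappa = 0.044

0.044


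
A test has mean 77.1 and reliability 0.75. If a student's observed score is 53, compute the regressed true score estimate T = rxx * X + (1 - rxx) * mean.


T_est = rxx * X + (1 - rxx) * mean
T_est = 0.75 * 53 + 0.25 * 77.1
T_est = 39.75 + 19.275
T_est = 59.025

59.025


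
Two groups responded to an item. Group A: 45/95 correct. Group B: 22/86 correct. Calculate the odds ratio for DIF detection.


Odds_A = 45/50 = 0.9
Odds_B = 22/64 = 0.3438
OR = Odds_A / Odds_B = 0.9 / 0.3438
Exactly, OR = (45 * 64) / (50 * 22) = 2880 / 1100
OR = 2.6182

2.6182


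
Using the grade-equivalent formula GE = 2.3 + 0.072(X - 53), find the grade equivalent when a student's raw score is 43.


raw - median = 43 - 53 = -10
slope * diff = 0.072 * -10 = -0.72
GE = 2.3 + -0.72
GE = 1.58

1.58


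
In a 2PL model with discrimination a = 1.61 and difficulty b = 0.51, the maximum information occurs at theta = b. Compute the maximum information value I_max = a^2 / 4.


For 2PL, max info at theta = b = 0.51
I_max = a^2 / 4 = 1.61^2 / 4
= 2.5921 / 4
I_max = 0.648

0.648


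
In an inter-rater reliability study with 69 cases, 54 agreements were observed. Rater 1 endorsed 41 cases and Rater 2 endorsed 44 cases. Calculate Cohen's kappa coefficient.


P_o = 54/69 = 0.782609
P_e = (41*44 + 28*25) / 4761 = 0.52594
kappa = (P_o - P_e) / (1 - P_e)
kappa = (0.782609 - 0.52594) / (1 - 0.52594)
kappa = 0.5414

0.5414


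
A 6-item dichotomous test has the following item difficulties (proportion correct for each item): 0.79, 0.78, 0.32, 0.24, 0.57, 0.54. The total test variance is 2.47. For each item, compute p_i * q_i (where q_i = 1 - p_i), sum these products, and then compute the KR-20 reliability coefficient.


For each item, compute p_i * q_i:
  Item 1: 0.79 * 0.21 = 0.1659
  Item 2: 0.78 * 0.22 = 0.1716
  Item 3: 0.32 * 0.68 = 0.2176
  Item 4: 0.24 * 0.76 = 0.1824
  Item 5: 0.57 * 0.43 = 0.2451
  Item 6: 0.54 * 0.46 = 0.2484
Sum(p_i * q_i) = 0.1659 + 0.1716 + 0.2176 + 0.1824 + 0.2451 + 0.2484 = 1.231
KR-20 = (k/(k-1)) * (1 - Sum(p_i*q_i) / Var_total)
= (6/5) * (1 - 1.231/2.47)
= 1.2 * 0.5016
KR-20 = 0.6019

0.6019


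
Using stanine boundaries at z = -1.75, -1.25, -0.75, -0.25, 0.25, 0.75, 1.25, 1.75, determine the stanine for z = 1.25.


Stanine boundaries: [-1.75, -1.25, -0.75, -0.25, 0.25, 0.75, 1.25, 1.75]
z = 1.25
Check each boundary:
  z >= -1.75 -> could be stanine 2
  z >= -1.25 -> could be stanine 3
  z >= -0.75 -> could be stanine 4
  z >= -0.25 -> could be stanine 5
  z >= 0.25 -> could be stanine 6
  z >= 0.75 -> could be stanine 7
  z >= 1.25 -> could be stanine 8
  z < 1.75
Highest qualifying boundary gives stanine = 8

8


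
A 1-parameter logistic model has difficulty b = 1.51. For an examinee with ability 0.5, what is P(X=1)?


theta - b = 0.5 - 1.51 = -1.01
exp(-(theta - b)) = exp(1.01) = 2.7456
P = 1 / (1 + 2.7456)
P = 0.267

0.267


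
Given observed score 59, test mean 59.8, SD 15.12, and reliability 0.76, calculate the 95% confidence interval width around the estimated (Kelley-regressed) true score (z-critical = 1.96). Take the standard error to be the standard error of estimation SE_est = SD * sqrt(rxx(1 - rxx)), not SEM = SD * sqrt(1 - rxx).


True score estimate = 0.76*59 + 0.24*59.8 = 59.192
SE_est = SD * sqrt(rxx * (1 - rxx)) = 15.12 * sqrt(0.76 * 0.24) = 15.12 * sqrt(0.1824) = 6.457497
CI = T_est +/- z * SE_est, so width = 2 * z * SE_est = 2 * 1.96 * 6.457497
Width = 25.3134

25.3134


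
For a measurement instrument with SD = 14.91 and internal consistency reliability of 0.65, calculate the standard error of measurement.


SEM = SD * sqrt(1 - rxx)
SEM = 14.91 * sqrt(1 - 0.65)
SEM = 14.91 * sqrt(0.35) = 14.91 * 0.591608
SEM = 8.8209

8.8209


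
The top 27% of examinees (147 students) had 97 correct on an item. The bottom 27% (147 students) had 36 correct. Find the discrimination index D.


p_upper = 97/147 = 0.6599
p_lower = 36/147 = 0.2449
D = 0.6599 - 0.2449 = 0.415

0.415


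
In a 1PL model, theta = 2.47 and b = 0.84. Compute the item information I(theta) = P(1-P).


P = 1/(1+exp(-(2.47-0.84))) = 0.8362
I = P*(1-P) = 0.8362 * 0.1638
I = 0.137

0.137


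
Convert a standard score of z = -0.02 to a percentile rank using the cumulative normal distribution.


CDF(z) = 0.5 * (1 + erf(z/sqrt(2)))
erf(-0.0141) = -0.016
CDF = 0.492
Percentile rank = 0.492 * 100 = 49.2

49.2


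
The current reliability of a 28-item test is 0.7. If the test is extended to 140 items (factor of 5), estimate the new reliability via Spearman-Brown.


r_new = (n * rxx) / (1 + (n-1) * rxx)
r_new = (5 * 0.7) / (1 + 4 * 0.7)
r_new = 3.5 / 3.8
r_new = 0.9211

0.9211


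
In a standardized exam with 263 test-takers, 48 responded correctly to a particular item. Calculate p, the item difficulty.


Item difficulty p = number correct / total examinees
p = 48 / 263
p = 0.1825

0.1825


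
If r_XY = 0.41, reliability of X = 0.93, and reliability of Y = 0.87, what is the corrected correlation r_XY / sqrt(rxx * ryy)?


r_corrected = rxy / sqrt(rxx * ryy)
= 0.41 / sqrt(0.93 * 0.87)
= 0.41 / sqrt(0.8091)
= 0.41 / 0.8995
r_corrected = 0.4558

0.4558


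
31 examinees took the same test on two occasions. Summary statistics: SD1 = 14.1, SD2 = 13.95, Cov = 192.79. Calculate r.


r = cov(X,Y) / (SD_X * SD_Y)
r = 192.79 / (14.1 * 13.95)
r = 192.79 / 196.695
r = 0.9801

0.9801


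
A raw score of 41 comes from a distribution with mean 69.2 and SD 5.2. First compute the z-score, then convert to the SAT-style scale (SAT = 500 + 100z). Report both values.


z = (X - mean) / SD = (41 - 69.2) / 5.2
z = -28.2 / 5.2
z = -5.4231
SAT-scale = SAT = 500 + 100z
Carry z at full precision (z = -28.2 / 5.2) into the conversion:
SAT-scale = 500 + 100 * (-28.2 / 5.2) = 500 + -2820 / 5.2
SAT-scale = 500 + -542.3077
SAT-scale = -42.3077

-42.3077


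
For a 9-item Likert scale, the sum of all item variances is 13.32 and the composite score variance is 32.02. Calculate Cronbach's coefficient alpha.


alpha = (k/(k-1)) * (1 - sum(si^2)/s_total^2)
= (9/8) * (1 - 13.32/32.02)
alpha = 0.657

0.657


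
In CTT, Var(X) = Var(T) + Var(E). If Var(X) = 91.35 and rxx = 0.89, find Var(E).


var_true = rxx * var_obs = 0.89 * 91.35 = 81.3015
var_error = var_obs - var_true
var_error = 91.35 - 81.3015
var_error = 10.0485

10.0485


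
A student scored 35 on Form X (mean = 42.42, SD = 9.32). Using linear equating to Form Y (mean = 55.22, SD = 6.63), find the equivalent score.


slope = SD_Y / SD_X = 6.63 / 9.32 ~ 0.7114
intercept = mean_Y - slope * mean_X = 55.22 - (6.63 / 9.32) * 42.42 ~ 25.0435
Y = slope * X + intercept. To avoid rounding drift from the rounded slope/intercept, evaluate the equivalent form Y = mean_Y + SD_Y * (X - mean_X) / SD_X at full precision:
Y = 55.22 + 6.63 * (35 - 42.42) / 9.32
Y = 55.22 - 6.63 * 7.42 / 9.32
Y = 55.22 - 49.1946 / 9.32
Y = 55.22 - 5.2784
Y = 49.9416

49.9416


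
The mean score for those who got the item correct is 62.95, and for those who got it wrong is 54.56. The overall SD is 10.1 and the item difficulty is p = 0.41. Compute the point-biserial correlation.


q = 1 - p = 0.59
rpb = ((M1 - M0) / SD) * sqrt(p * q)
rpb = ((62.95 - 54.56) / 10.1) * sqrt(0.41 * 0.59)
rpb = 0.4086

0.4086


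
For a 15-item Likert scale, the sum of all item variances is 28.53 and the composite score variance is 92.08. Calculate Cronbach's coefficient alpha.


alpha = (k/(k-1)) * (1 - sum(si^2)/s_total^2)
= (15/14) * (1 - 28.53/92.08)
alpha = 0.7395

0.7395


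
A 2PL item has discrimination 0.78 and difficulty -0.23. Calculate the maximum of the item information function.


For 2PL, max info at theta = b = -0.23
I_max = a^2 / 4 = 0.78^2 / 4
= 0.6084 / 4
I_max = 0.1521

0.1521


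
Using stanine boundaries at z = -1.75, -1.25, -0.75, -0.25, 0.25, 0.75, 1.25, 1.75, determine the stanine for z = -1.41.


Stanine boundaries: [-1.75, -1.25, -0.75, -0.25, 0.25, 0.75, 1.25, 1.75]
z = -1.41
Check each boundary:
  z >= -1.75 -> could be stanine 2
  z < -1.25
  z < -0.75
  z < -0.25
  z < 0.25
  z < 0.75
  z < 1.25
  z < 1.75
Highest qualifying boundary gives stanine = 2

2


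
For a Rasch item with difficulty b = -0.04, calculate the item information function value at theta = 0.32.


P = 1/(1+exp(-(0.32--0.04))) = 0.589
I = P*(1-P) = 0.589 * 0.411
I = 0.2421

0.2421


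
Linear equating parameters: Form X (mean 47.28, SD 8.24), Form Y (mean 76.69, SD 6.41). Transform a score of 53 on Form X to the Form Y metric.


slope = SD_Y / SD_X = 6.41 / 8.24 ~ 0.7779
intercept = mean_Y - slope * mean_X = 76.69 - (6.41 / 8.24) * 47.28 ~ 39.9103
Y = slope * X + intercept. To avoid rounding drift from the rounded slope/intercept, evaluate the equivalent form Y = mean_Y + SD_Y * (X - mean_X) / SD_X at full precision:
Y = 76.69 + 6.41 * (53 - 47.28) / 8.24
Y = 76.69 + 6.41 * 5.72 / 8.24
Y = 76.69 + 36.6652 / 8.24
Y = 76.69 + 4.4497
Y = 81.1397

81.1397


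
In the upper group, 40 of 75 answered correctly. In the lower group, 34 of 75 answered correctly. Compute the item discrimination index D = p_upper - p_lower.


p_upper = 40/75 = 0.5333
p_lower = 34/75 = 0.4533
D = 0.5333 - 0.4533 = 0.08

0.08


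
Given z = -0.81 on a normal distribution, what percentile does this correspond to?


CDF(z) = 0.5 * (1 + erf(z/sqrt(2)))
erf(-0.5728) = -0.5821
CDF = 0.209
Percentile rank = 0.209 * 100 = 20.9

20.9


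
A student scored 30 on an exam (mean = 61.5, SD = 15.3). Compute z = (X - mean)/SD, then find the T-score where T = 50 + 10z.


z = (X - mean) / SD = (30 - 61.5) / 15.3
z = -31.5 / 15.3
z = -2.0588
T-score = T = 50 + 10z
Carry z at full precision (z = -31.5 / 15.3) into the conversion:
T-score = 50 + 10 * (-31.5 / 15.3) = 50 + -315 / 15.3
T-score = 50 + -20.5882
T-score = 29.4118

29.4118


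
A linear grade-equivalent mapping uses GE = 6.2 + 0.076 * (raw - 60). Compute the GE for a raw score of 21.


raw - median = 21 - 60 = -39
slope * diff = 0.076 * -39 = -2.964
GE = 6.2 + -2.964
GE = 3.236

3.236


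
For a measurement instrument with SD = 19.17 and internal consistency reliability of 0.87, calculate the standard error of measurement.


SEM = SD * sqrt(1 - rxx)
SEM = 19.17 * sqrt(1 - 0.87)
SEM = 19.17 * sqrt(0.13) = 19.17 * 0.360555
SEM = 6.9118

6.9118


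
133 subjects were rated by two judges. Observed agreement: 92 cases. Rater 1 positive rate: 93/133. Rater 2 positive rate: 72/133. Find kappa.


P_o = 92/133 = 0.691729
P_e = (93*72 + 40*61) / 17689 = 0.516479
kappa = (P_o - P_e) / (1 - P_e)
kappa = (0.691729 - 0.516479) / (1 - 0.516479)
kappa = 0.3624

0.3624


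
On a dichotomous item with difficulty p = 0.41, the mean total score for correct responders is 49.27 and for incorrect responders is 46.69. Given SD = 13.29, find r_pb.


q = 1 - p = 0.59
rpb = ((M1 - M0) / SD) * sqrt(p * q)
rpb = ((49.27 - 46.69) / 13.29) * sqrt(0.41 * 0.59)
rpb = 0.0955

0.0955


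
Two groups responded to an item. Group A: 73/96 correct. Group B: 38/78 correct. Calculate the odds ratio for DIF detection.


Odds_A = 73/23 = 3.1739
Odds_B = 38/40 = 0.95
OR = Odds_A / Odds_B = 3.1739 / 0.95
Exactly, OR = (73 * 40) / (23 * 38) = 2920 / 874
OR = 3.341

3.341


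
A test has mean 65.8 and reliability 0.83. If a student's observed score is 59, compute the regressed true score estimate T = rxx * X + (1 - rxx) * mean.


T_est = rxx * X + (1 - rxx) * mean
T_est = 0.83 * 59 + 0.17 * 65.8
T_est = 48.97 + 11.186
T_est = 60.156

60.156


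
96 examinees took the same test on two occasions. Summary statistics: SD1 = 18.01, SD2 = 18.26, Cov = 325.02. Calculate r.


r = cov(X,Y) / (SD_X * SD_Y)
r = 325.02 / (18.01 * 18.26)
r = 325.02 / 328.8626
r = 0.9883

0.9883


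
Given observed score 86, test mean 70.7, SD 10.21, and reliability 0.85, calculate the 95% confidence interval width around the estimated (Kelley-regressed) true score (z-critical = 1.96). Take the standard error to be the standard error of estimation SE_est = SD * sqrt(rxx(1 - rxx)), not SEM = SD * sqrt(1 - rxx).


True score estimate = 0.85*86 + 0.15*70.7 = 83.705
SE_est = SD * sqrt(rxx * (1 - rxx)) = 10.21 * sqrt(0.85 * 0.15) = 10.21 * sqrt(0.1275) = 3.645699
CI = T_est +/- z * SE_est, so width = 2 * z * SE_est = 2 * 1.96 * 3.645699
Width = 14.2911

14.2911


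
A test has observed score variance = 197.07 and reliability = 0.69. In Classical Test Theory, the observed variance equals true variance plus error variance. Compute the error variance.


var_true = rxx * var_obs = 0.69 * 197.07 = 135.9783
var_error = var_obs - var_true
var_error = 197.07 - 135.9783
var_error = 61.0917

61.0917


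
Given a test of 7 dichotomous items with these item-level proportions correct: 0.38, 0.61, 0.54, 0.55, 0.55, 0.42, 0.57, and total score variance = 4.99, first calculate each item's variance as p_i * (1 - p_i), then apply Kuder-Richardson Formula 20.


For each item, compute p_i * q_i:
  Item 1: 0.38 * 0.62 = 0.2356
  Item 2: 0.61 * 0.39 = 0.2379
  Item 3: 0.54 * 0.46 = 0.2484
  Item 4: 0.55 * 0.45 = 0.2475
  Item 5: 0.55 * 0.45 = 0.2475
  Item 6: 0.42 * 0.58 = 0.2436
  Item 7: 0.57 * 0.43 = 0.2451
Sum(p_i * q_i) = 0.2356 + 0.2379 + 0.2484 + 0.2475 + 0.2475 + 0.2436 + 0.2451 = 1.7056
KR-20 = (k/(k-1)) * (1 - Sum(p_i*q_i) / Var_total)
= (7/6) * (1 - 1.7056/4.99)
= 1.1667 * 0.6582
KR-20 = 0.7679

0.7679


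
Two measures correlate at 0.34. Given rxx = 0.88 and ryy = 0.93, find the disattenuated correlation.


r_corrected = rxy / sqrt(rxx * ryy)
= 0.34 / sqrt(0.88 * 0.93)
= 0.34 / sqrt(0.8184)
= 0.34 / 0.904655
r_corrected = 0.3758

0.3758


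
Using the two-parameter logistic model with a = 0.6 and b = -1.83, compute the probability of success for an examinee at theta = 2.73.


a*(theta - b) = 0.6 * (2.73 - -1.83) = 2.736
exp(-2.736) = 0.0648
P = 1 / (1 + 0.0648)
P = 0.9391

0.9391


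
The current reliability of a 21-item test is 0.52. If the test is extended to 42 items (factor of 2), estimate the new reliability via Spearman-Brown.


r_new = (n * rxx) / (1 + (n-1) * rxx)
r_new = (2 * 0.52) / (1 + 1 * 0.52)
r_new = 1.04 / 1.52
r_new = 0.6842

0.6842


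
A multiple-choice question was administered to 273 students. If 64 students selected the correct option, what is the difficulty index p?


Item difficulty p = number correct / total examinees
p = 64 / 273
p = 0.2344

0.2344


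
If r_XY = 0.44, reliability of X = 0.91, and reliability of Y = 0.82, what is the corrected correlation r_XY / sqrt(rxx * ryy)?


r_corrected = rxy / sqrt(rxx * ryy)
= 0.44 / sqrt(0.91 * 0.82)
= 0.44 / sqrt(0.7462)
= 0.44 / 0.863829
r_corrected = 0.5094

0.5094


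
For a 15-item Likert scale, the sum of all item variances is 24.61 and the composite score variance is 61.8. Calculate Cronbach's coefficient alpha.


alpha = (k/(k-1)) * (1 - sum(si^2)/s_total^2)
= (15/14) * (1 - 24.61/61.8)
alpha = 0.6448

0.6448


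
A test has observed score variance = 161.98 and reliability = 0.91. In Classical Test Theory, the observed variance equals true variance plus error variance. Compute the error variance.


var_true = rxx * var_obs = 0.91 * 161.98 = 147.4018
var_error = var_obs - var_true
var_error = 161.98 - 147.4018
var_error = 14.5782

14.5782


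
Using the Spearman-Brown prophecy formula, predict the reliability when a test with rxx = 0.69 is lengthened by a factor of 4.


r_new = (n * rxx) / (1 + (n-1) * rxx)
r_new = (4 * 0.69) / (1 + 3 * 0.69)
r_new = 2.76 / 3.07
r_new = 0.899

0.899


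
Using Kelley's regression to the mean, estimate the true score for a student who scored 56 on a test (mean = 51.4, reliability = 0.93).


T_est = rxx * X + (1 - rxx) * mean
T_est = 0.93 * 56 + 0.07 * 51.4
T_est = 52.08 + 3.598
T_est = 55.678

55.678


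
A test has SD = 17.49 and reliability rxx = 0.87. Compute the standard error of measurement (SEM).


SEM = SD * sqrt(1 - rxx)
SEM = 17.49 * sqrt(1 - 0.87)
SEM = 17.49 * sqrt(0.13) = 17.49 * 0.360555
SEM = 6.3061

6.3061


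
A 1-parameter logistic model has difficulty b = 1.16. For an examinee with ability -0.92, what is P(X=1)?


theta - b = -0.92 - 1.16 = -2.08
exp(-(theta - b)) = exp(2.08) = 8.0045
P = 1 / (1 + 8.0045)
P = 0.1111

0.1111


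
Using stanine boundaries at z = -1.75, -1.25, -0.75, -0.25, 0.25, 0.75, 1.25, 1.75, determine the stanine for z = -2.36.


Stanine boundaries: [-1.75, -1.25, -0.75, -0.25, 0.25, 0.75, 1.25, 1.75]
z = -2.36
Check each boundary:
  z < -1.75
  z < -1.25
  z < -0.75
  z < -0.25
  z < 0.25
  z < 0.75
  z < 1.25
  z < 1.75
Highest qualifying boundary gives stanine = 1

1


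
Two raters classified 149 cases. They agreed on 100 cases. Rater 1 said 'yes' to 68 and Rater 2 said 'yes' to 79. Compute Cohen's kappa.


P_o = 100/149 = 0.671141
P_e = (68*79 + 81*70) / 22201 = 0.497365
kappa = (P_o - P_e) / (1 - P_e)
kappa = (0.671141 - 0.497365) / (1 - 0.497365)
kappa = 0.3457

0.3457


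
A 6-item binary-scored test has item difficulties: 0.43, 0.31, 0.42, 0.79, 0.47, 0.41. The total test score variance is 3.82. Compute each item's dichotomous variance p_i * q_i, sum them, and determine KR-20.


For each item, compute p_i * q_i:
  Item 1: 0.43 * 0.57 = 0.2451
  Item 2: 0.31 * 0.69 = 0.2139
  Item 3: 0.42 * 0.58 = 0.2436
  Item 4: 0.79 * 0.21 = 0.1659
  Item 5: 0.47 * 0.53 = 0.2491
  Item 6: 0.41 * 0.59 = 0.2419
Sum(p_i * q_i) = 0.2451 + 0.2139 + 0.2436 + 0.1659 + 0.2491 + 0.2419 = 1.3595
KR-20 = (k/(k-1)) * (1 - Sum(p_i*q_i) / Var_total)
= (6/5) * (1 - 1.3595/3.82)
= 1.2 * 0.6441
KR-20 = 0.7729

0.7729


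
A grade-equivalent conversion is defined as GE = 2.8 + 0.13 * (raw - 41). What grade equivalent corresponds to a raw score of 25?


raw - median = 25 - 41 = -16
slope * diff = 0.13 * -16 = -2.08
GE = 2.8 + -2.08
GE = 0.72

0.72
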